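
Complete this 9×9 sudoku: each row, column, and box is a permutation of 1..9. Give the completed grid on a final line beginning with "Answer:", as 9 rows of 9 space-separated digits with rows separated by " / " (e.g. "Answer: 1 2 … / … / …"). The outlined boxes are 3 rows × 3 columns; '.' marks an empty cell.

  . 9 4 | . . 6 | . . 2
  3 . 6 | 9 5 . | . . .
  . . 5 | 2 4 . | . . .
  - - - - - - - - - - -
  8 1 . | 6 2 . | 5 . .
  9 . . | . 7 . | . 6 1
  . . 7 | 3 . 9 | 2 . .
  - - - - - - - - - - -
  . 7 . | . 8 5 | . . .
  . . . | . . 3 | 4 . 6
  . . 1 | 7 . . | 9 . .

Step 1. [r8c8∈{1,2,5,7,8}] across row 8, 7 lands solely at r8c8 ⇒ r8c8=7.
Step 2. [r3c2∈{8}] r3c2's peers cover all but 8, so r3c2=8.
Step 3. [r7c9∈{3}] r7c9's peers cover all but 3 ⇒ r7c9=3.
Step 4. [r7c7∈{1}] nothing but 1 survives at r7c7. So r7c7=1.
Step 5. [r9c2∈{2,3,4,5,6}] in row 9, 3 fits only at r9c2. So r9c2=3.
Step 6. [r4c6∈{4}] only 4 remains possible at r4c6 ⇒ r4c6=4.
Step 7. [r9c1∈{2,4,5,6}] across row 9, 4 lands solely at r9c1 ⇒ r9c1=4.
Step 8. [r1c8∈{1,3,5,8}] row 1 places 5 nowhere but r1c8 ⇒ r1c8=5.
Step 9. [r7c8∈{2}] only 2 remains possible at r7c8. So r7c8=2.
Step 10. [r9c8∈{8}] r9c8's peers cover all but 8, so r9c8=8.
Step 11. [r6c9∈{4,8}] across row 6, 8 lands solely at r6c9, so r6c9=8.
Step 12. [r5c7∈{3}] only 3 remains possible at r5c7 ⇒ r5c7=3.
Step 13. [r4c9∈{7,9}] r4c9 is the only open cell in row 4 admitting 7, so r4c9=7.
Step 14. [r6c2∈{4,5,6}] in col 2, 6 fits only at r6c2, so r6c2=6.
Step 15. [r8c1∈{2,5}] col 1 places 2 nowhere but r8c1. So r8c1=2.
Step 16. [r5c6∈{8}] nothing but 8 survives at r5c6. So r5c6=8.
Step 17. [r8c5∈{1,9}] r8c5 is the only open cell in col 5 admitting 9, so r8c5=9.
Step 18. [r1c4∈{1,8}] col 4 places 8 nowhere but r1c4, so r1c4=8.
Step 19. [r1c7∈{7}] r1c7 is down to just 7. So r1c7=7.
Step 20. [r5c2∈{2,4,5}] 4 has one home in row 5: r5c2. So r5c2=4.
Step 21. [r3c8∈{1,3,9}] r3c8 is the only open cell in row 3 admitting 3, so r3c8=3.
Step 22. [r1c1∈{1}] only 1 remains possible at r1c1, so r1c1=1.
Step 23. [r3c6∈{1,7}] across row 3, 1 lands solely at r3c6, so r3c6=1.
Step 24. [r2c8∈{1,4}] in row 2, 1 fits only at r2c8. So r2c8=1.
Step 25. [r2c9∈{4}] nothing but 4 survives at r2c9. So r2c9=4.
Step 26. [r2c6∈{7}] r2c6 is down to just 7. So r2c6=7.
Step 27. [r3c9∈{9}] r3c9 has the single candidate 9 ⇒ r3c9=9.
Step 28. [r7c1∈{6}] nothing but 6 survives at r7c1 ⇒ r7c1=6.
Step 29. [r5c3∈{2}] nothing but 2 survives at r5c3 ⇒ r5c3=2.
Step 30. [r8c3∈{8}] r8c3's peers cover all but 8. So r8c3=8.
Step 31. [r3c7∈{6}] r3c7 is down to just 6 ⇒ r3c7=6.
Step 32. [r2c2∈{2}] r2c2 is down to just 2. So r2c2=2.
Step 33. [r1c5∈{3}] r1c5 is down to just 3 ⇒ r1c5=3.
Step 34. [r5c4∈{5}] r5c4's peers cover all but 5 ⇒ r5c4=5.
Step 35. [r4c8∈{9}] r4c8 is down to just 9. So r4c8=9.
Step 36. [r7c3∈{9}] r7c3's peers cover all but 9, so r7c3=9.
Step 37. [r6c1∈{5}] only 5 remains possible at r6c1 ⇒ r6c1=5.
Step 38. [r7c4∈{4}] r7c4 is down to just 4. So r7c4=4.
Step 39. [r6c8∈{4}] r6c8 has the single candidate 4. So r6c8=4.
Step 40. [r6c5∈{1}] nothing but 1 survives at r6c5. So r6c5=1.
Step 41. [r8c4∈{1}] r8c4 has the single candidate 1, so r8c4=1.
Step 42. [r9c5∈{6}] r9c5 is down to just 6 ⇒ r9c5=6.
Step 43. [r4c3∈{3}] r4c3's peers cover all but 3. So r4c3=3.
Step 44. [r3c1∈{7}] only 7 remains possible at r3c1 ⇒ r3c1=7.
Step 45. [r9c9∈{5}] r9c9 has the single candidate 5. So r9c9=5.
Step 46. [r2c7∈{8}] nothing but 8 survives at r2c7 ⇒ r2c7=8.
Step 47. [r9c6∈{2}] r9c6 has the single candidate 2 ⇒ r9c6=2.
Step 48. [r8c2∈{5}] only 5 remains possible at r8c2, so r8c2=5.

Answer: 1 9 4 8 3 6 7 5 2 / 3 2 6 9 5 7 8 1 4 / 7 8 5 2 4 1 6 3 9 / 8 1 3 6 2 4 5 9 7 / 9 4 2 5 7 8 3 6 1 / 5 6 7 3 1 9 2 4 8 / 6 7 9 4 8 5 1 2 3 / 2 5 8 1 9 3 4 7 6 / 4 3 1 7 6 2 9 8 5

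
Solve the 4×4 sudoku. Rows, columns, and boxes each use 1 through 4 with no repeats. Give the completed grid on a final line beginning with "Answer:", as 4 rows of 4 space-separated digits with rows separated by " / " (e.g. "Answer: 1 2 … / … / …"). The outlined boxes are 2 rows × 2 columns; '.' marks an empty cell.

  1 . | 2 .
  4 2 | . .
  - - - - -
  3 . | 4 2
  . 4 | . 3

Step 1. [r2c3∈{1,3}] 3 has one home in row 2: r2c3. So r2c3=3.
Step 2. [r1c4∈{4}] nothing but 4 survives at r1c4 ⇒ r1c4=4.
Step 3. [r4c3∈{1}] only 1 remains possible at r4c3, so r4c3=1.
Step 4. [r3c2∈{1}] r3c2 is down to just 1 ⇒ r3c2=1.
Step 5. [r2c4∈{1}] r2c4 has the single candidate 1. So r2c4=1.
Step 6. [r4c1∈{2}] r4c1 has the single candidate 2. So r4c1=2.
Step 7. [r1c2∈{3}] r1c2 is down to just 3, so r1c2=3.

Answer: 1 3 2 4 / 4 2 3 1 / 3 1 4 2 / 2 4 1 3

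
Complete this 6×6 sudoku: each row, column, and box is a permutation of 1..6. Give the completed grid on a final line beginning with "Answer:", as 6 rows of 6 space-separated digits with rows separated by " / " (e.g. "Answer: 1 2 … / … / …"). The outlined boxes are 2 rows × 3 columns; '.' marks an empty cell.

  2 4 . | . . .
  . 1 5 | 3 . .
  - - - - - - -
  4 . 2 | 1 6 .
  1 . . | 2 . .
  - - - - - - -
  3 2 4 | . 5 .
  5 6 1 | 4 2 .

Step 1. [r4c5∈{3,4}] col 5 places 3 nowhere but r4c5. So r4c5=3.
Step 2. [r3c6∈{5}] r3c6's peers cover all but 5. So r3c6=5.
Step 3. [r2c1∈{6}] r2c1's peers cover all but 6 ⇒ r2c1=6.
Step 4. [r5c6∈{1,6}] across row 5, 1 lands solely at r5c6, so r5c6=1.
Step 5. [r1c4∈{5,6}] row 1 places 5 nowhere but r1c4 ⇒ r1c4=5.
Step 6. [r4c6∈{4}] r4c6 has the single candidate 4, so r4c6=4.
Step 7. [r6c6∈{3}] nothing but 3 survives at r6c6, so r6c6=3.
Step 8. [r1c6∈{6}] nothing but 6 survives at r1c6, so r1c6=6.
Step 9. [r2c6∈{2}] r2c6 has the single candidate 2 ⇒ r2c6=2.
Step 10. [r4c2∈{5}] r4c2 has the single candidate 5. So r4c2=5.
Step 11. [r4c3∈{6}] only 6 remains possible at r4c3, so r4c3=6.
Step 12. [r2c5∈{4}] r2c5 is down to just 4, so r2c5=4.
Step 13. [r1c3∈{3}] only 3 remains possible at r1c3, so r1c3=3.
Step 14. [r1c5∈{1}] r1c5 has the single candidate 1 ⇒ r1c5=1.
Step 15. [r3c2∈{3}] r3c2 has the single candidate 3, so r3c2=3.
Step 16. [r5c4∈{6}] r5c4's peers cover all but 6, so r5c4=6.

Answer: 2 4 3 5 1 6 / 6 1 5 3 4 2 / 4 3 2 1 6 5 / 1 5 6 2 3 4 / 3 2 4 6 5 1 / 5 6 1 4 2 3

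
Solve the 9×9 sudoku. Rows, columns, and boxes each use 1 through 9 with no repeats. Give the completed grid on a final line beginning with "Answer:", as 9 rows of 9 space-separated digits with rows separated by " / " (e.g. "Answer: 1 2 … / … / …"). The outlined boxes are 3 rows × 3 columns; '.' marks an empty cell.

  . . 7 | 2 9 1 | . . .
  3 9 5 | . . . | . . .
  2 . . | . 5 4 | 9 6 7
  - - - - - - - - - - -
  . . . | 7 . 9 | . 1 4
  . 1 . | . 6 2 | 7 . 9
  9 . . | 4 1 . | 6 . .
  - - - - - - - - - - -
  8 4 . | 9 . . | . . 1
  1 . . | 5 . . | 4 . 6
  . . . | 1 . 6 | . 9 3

Step 1. [r9c3∈{2}] r9c3's peers cover all but 2 ⇒ r9c3=2.
Step 2. [r6c2∈{2,3,5,7,8}] across row 6, 7 lands solely at r6c2, so r6c2=7.
Step 3. [r8c2∈{3}] nothing but 3 survives at r8c2 ⇒ r8c2=3.
Step 4. [r6c6∈{3,5,8}] 5 has one home in col 6: r6c6 ⇒ r6c6=5.
Step 5. [r3c2∈{8}] r3c2 is down to just 8 ⇒ r3c2=8.
Step 6. [r1c9∈{5,8}] 5 has one home in col 9: r1c9. So r1c9=5.
Step 7. [r9c2∈{5}] only 5 remains possible at r9c2. So r9c2=5.
Step 8. [r9c7∈{8}] r9c7 has the single candidate 8, so r9c7=8.
Step 9. [r1c8∈{3,4,8}] in row 1, 8 fits only at r1c8 ⇒ r1c8=8.
Step 10. [r2c9∈{2}] nothing but 2 survives at r2c9 ⇒ r2c9=2.
Step 11. [r6c8∈{2,3}] 2 has one home in row 6: r6c8, so r6c8=2.
Step 12. [r5c8∈{3,5}] in col 8, 3 fits only at r5c8, so r5c8=3.
Step 13. [r8c5∈{2,7,8}] in row 8, 2 fits only at r8c5, so r8c5=2.
Step 14. [r5c4∈{8}] only 8 remains possible at r5c4. So r5c4=8.
Step 15. [r4c3∈{3,6,8}] in row 4, 8 fits only at r4c3. So r4c3=8.
Step 16. [r2c5∈{7,8}] r2c5 is the only open cell in col 5 admitting 8. So r2c5=8.
Step 17. [r5c1∈{4,5}] r5c1 is the only open cell in row 5 admitting 5 ⇒ r5c1=5.
Step 18. [r7c8∈{5,7}] across col 8, 5 lands solely at r7c8. So r7c8=5.
Step 19. [r1c2∈{6}] r1c2 is down to just 6, so r1c2=6.
Step 20. [r7c6∈{3,7}] across col 6, 3 lands solely at r7c6, so r7c6=3.
Step 21. [r7c5∈{7}] nothing but 7 survives at r7c5. So r7c5=7.
Step 22. [r9c5∈{4}] r9c5 has the single candidate 4, so r9c5=4.
Step 23. [r4c7∈{5}] r4c7 has the single candidate 5. So r4c7=5.
Step 24. [r4c2∈{2}] nothing but 2 survives at r4c2. So r4c2=2.
Step 25. [r2c6∈{7}] r2c6 has the single candidate 7. So r2c6=7.
Step 26. [r2c7∈{1}] only 1 remains possible at r2c7. So r2c7=1.
Step 27. [r5c3∈{4}] r5c3 is down to just 4. So r5c3=4.
Step 28. [r7c7∈{2}] only 2 remains possible at r7c7 ⇒ r7c7=2.
Step 29. [r8c8∈{7}] r8c8's peers cover all but 7. So r8c8=7.
Step 30. [r8c6∈{8}] nothing but 8 survives at r8c6 ⇒ r8c6=8.
Step 31. [r7c3∈{6}] nothing but 6 survives at r7c3. So r7c3=6.
Step 32. [r9c1∈{7}] nothing but 7 survives at r9c1 ⇒ r9c1=7.
Step 33. [r3c4∈{3}] r3c4 is down to just 3, so r3c4=3.
Step 34. [r4c1∈{6}] nothing but 6 survives at r4c1. So r4c1=6.
Step 35. [r2c4∈{6}] only 6 remains possible at r2c4 ⇒ r2c4=6.
Step 36. [r6c3∈{3}] r6c3 has the single candidate 3, so r6c3=3.
Step 37. [r3c3∈{1}] nothing but 1 survives at r3c3, so r3c3=1.
Step 38. [r1c1∈{4}] nothing but 4 survives at r1c1. So r1c1=4.
Step 39. [r6c9∈{8}] r6c9 has the single candidate 8, so r6c9=8.
Step 40. [r8c3∈{9}] r8c3's peers cover all but 9, so r8c3=9.
Step 41. [r4c5∈{3}] r4c5's peers cover all but 3, so r4c5=3.
Step 42. [r2c8∈{4}] only 4 remains possible at r2c8, so r2c8=4.
Step 43. [r1c7∈{3}] r1c7's peers cover all but 3. So r1c7=3.

Answer: 4 6 7 2 9 1 3 8 5 / 3 9 5 6 8 7 1 4 2 / 2 8 1 3 5 4 9 6 7 / 6 2 8 7 3 9 5 1 4 / 5 1 4 8 6 2 7 3 9 / 9 7 3 4 1 5 6 2 8 / 8 4 6 9 7 3 2 5 1 / 1 3 9 5 2 8 4 7 6 / 7 5 2 1 4 6 8 9 3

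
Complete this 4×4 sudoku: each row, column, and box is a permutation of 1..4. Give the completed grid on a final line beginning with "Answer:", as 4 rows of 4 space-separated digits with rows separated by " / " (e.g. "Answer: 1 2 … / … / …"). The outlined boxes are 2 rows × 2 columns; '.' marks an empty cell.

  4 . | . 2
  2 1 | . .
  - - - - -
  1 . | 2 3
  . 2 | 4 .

Step 1. [r1c3∈{1,3}] in row 1, 1 fits only at r1c3. So r1c3=1.
Step 2. [r1c2∈{3}] r1c2 has the single candidate 3. So r1c2=3.
Step 3. [r2c3∈{3}] r2c3 is down to just 3 ⇒ r2c3=3.
Step 4. [r3c2∈{4}] r3c2 is down to just 4 ⇒ r3c2=4.
Step 5. [r4c4∈{1}] r4c4 is down to just 1 ⇒ r4c4=1.
Step 6. [r4c1∈{3}] r4c1 has the single candidate 3, so r4c1=3.
Step 7. [r2c4∈{4}] only 4 remains possible at r2c4. So r2c4=4.

Answer: 4 3 1 2 / 2 1 3 4 / 1 4 2 3 / 3 2 4 1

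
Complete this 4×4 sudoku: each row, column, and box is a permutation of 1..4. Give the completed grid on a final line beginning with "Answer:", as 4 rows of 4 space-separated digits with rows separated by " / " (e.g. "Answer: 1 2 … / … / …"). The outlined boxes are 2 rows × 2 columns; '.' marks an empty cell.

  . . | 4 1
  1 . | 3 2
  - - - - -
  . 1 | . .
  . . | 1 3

Step 1. [r3c1∈{2,3,4}] in row 3, 3 fits only at r3c1, so r3c1=3.
Step 2. [r1c1∈{2}] nothing but 2 survives at r1c1, so r1c1=2.
Step 3. [r4c1∈{4}] nothing but 4 survives at r4c1. So r4c1=4.
Step 4. [r1c2∈{3}] r1c2 is down to just 3. So r1c2=3.
Step 5. [r3c4∈{4}] r3c4 is down to just 4 ⇒ r3c4=4.
Step 6. [r3c3∈{2}] only 2 remains possible at r3c3, so r3c3=2.
Step 7. [r2c2∈{4}] r2c2 is down to just 4 ⇒ r2c2=4.
Step 8. [r4c2∈{2}] r4c2 has the single candidate 2, so r4c2=2.

Answer: 2 3 4 1 / 1 4 3 2 / 3 1 2 4 / 4 2 1 3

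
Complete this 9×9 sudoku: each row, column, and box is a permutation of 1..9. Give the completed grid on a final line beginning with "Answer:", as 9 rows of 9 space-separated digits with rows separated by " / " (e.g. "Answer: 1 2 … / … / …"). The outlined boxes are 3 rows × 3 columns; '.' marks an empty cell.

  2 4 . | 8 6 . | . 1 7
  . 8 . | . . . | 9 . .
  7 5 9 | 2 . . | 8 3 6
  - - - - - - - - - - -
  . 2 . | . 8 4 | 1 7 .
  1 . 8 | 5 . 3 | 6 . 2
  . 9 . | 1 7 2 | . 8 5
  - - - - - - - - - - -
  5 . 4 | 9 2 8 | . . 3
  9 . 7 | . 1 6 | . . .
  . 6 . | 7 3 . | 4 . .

Step 1. [r2c8∈{2,4,5}] r2c8 is the only open cell in row 2 admitting 2. So r2c8=2.
Step 2. [r2c3∈{1,3,6}] box 1 places 1 nowhere but r2c3, so r2c3=1.
Step 3. [r2c5∈{4,5}] col 5 places 5 nowhere but r2c5. So r2c5=5.
Step 4. [r2c1∈{3,6}] r2c1 is the only open cell in row 2 admitting 6 ⇒ r2c1=6.
Step 5. [r4c1∈{3}] only 3 remains possible at r4c1, so r4c1=3.
Step 6. [r8c8∈{5}] r8c8 has the single candidate 5. So r8c8=5.
Step 7. [r4c9∈{9}] r4c9 has the single candidate 9, so r4c9=9.
Step 8. [r3c5∈{4}] r3c5's peers cover all but 4 ⇒ r3c5=4.
Step 9. [r4c3∈{5,6}] row 4 places 5 nowhere but r4c3. So r4c3=5.
Step 10. [r9c1∈{8}] nothing but 8 survives at r9c1, so r9c1=8.
Step 11. [r4c4∈{6}] r4c4 has the single candidate 6, so r4c4=6.
Step 12. [r6c3∈{6}] only 6 remains possible at r6c3, so r6c3=6.
Step 13. [r7c8∈{6}] r7c8's peers cover all but 6 ⇒ r7c8=6.
Step 14. [r6c7∈{3}] only 3 remains possible at r6c7 ⇒ r6c7=3.
Step 15. [r2c9∈{4}] r2c9's peers cover all but 4 ⇒ r2c9=4.
Step 16. [r5c2∈{7}] only 7 remains possible at r5c2, so r5c2=7.
Step 17. [r9c8∈{9}] r9c8's peers cover all but 9, so r9c8=9.
Step 18. [r9c6∈{5}] r9c6 is down to just 5. So r9c6=5.
Step 19. [r5c5∈{9}] r5c5 has the single candidate 9 ⇒ r5c5=9.
Step 20. [r5c8∈{4}] r5c8 is down to just 4. So r5c8=4.
Step 21. [r8c2∈{3}] r8c2 is down to just 3 ⇒ r8c2=3.
Step 22. [r9c3∈{2}] r9c3 is down to just 2 ⇒ r9c3=2.
Step 23. [r8c4∈{4}] only 4 remains possible at r8c4 ⇒ r8c4=4.
Step 24. [r3c6∈{1}] r3c6's peers cover all but 1. So r3c6=1.
Step 25. [r6c1∈{4}] r6c1 has the single candidate 4, so r6c1=4.
Step 26. [r1c3∈{3}] r1c3 is down to just 3 ⇒ r1c3=3.
Step 27. [r1c7∈{5}] r1c7's peers cover all but 5. So r1c7=5.
Step 28. [r8c9∈{8}] nothing but 8 survives at r8c9. So r8c9=8.
Step 29. [r2c6∈{7}] only 7 remains possible at r2c6. So r2c6=7.
Step 30. [r8c7∈{2}] r8c7 is down to just 2. So r8c7=2.
Step 31. [r7c2∈{1}] r7c2's peers cover all but 1, so r7c2=1.
Step 32. [r1c6∈{9}] only 9 remains possible at r1c6. So r1c6=9.
Step 33. [r2c4∈{3}] only 3 remains possible at r2c4 ⇒ r2c4=3.
Step 34. [r9c9∈{1}] r9c9's peers cover all but 1. So r9c9=1.
Step 35. [r7c7∈{7}] r7c7's peers cover all but 7. So r7c7=7.

Answer: 2 4 3 8 6 9 5 1 7 / 6 8 1 3 5 7 9 2 4 / 7 5 9 2 4 1 8 3 6 / 3 2 5 6 8 4 1 7 9 / 1 7 8 5 9 3 6 4 2 / 4 9 6 1 7 2 3 8 5 / 5 1 4 9 2 8 7 6 3 / 9 3 7 4 1 6 2 5 8 / 8 6 2 7 3 5 4 9 1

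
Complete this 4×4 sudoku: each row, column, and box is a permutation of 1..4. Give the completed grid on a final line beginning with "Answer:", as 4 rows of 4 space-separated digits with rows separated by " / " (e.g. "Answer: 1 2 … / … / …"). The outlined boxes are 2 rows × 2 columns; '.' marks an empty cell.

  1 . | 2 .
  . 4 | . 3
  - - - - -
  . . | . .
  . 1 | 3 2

Step 1. [r3c1∈{2,3,4}] col 1 places 3 nowhere but r3c1. So r3c1=3.
Step 2. [r3c3∈{1,4}] across col 3, 4 lands solely at r3c3. So r3c3=4.
Step 3. [r1c2∈{3}] r1c2's peers cover all but 3. So r1c2=3.
Step 4. [r2c1∈{2}] nothing but 2 survives at r2c1. So r2c1=2.
Step 5. [r3c4∈{1}] r3c4 has the single candidate 1. So r3c4=1.
Step 6. [r2c3∈{1}] nothing but 1 survives at r2c3 ⇒ r2c3=1.
Step 7. [r4c1∈{4}] r4c1's peers cover all but 4 ⇒ r4c1=4.
Step 8. [r1c4∈{4}] r1c4's peers cover all but 4. So r1c4=4.
Step 9. [r3c2∈{2}] only 2 remains possible at r3c2 ⇒ r3c2=2.

Answer: 1 3 2 4 / 2 4 1 3 / 3 2 4 1 / 4 1 3 2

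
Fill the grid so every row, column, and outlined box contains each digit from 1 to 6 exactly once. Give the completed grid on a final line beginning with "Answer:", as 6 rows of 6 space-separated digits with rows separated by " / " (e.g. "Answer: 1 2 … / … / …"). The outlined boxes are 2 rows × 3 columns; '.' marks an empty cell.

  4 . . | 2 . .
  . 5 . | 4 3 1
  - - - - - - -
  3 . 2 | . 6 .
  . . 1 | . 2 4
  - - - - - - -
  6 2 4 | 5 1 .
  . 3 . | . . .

Step 1. [r1c6∈{5,6}] across box 2, 6 lands solely at r1c6. So r1c6=6.
Step 2. [r4c1∈{5}] r4c1 is down to just 5 ⇒ r4c1=5.
Step 3. [r3c4∈{1}] nothing but 1 survives at r3c4 ⇒ r3c4=1.
Step 4. [r6c1∈{1}] r6c1 has the single candidate 1, so r6c1=1.
Step 5. [r1c2∈{1}] only 1 remains possible at r1c2, so r1c2=1.
Step 6. [r2c1∈{2}] r2c1's peers cover all but 2, so r2c1=2.
Step 7. [r6c3∈{5}] r6c3 has the single candidate 5 ⇒ r6c3=5.
Step 8. [r1c3∈{3}] r1c3 is down to just 3, so r1c3=3.
Step 9. [r5c6∈{3}] r5c6 has the single candidate 3. So r5c6=3.
Step 10. [r4c2∈{6}] r4c2 has the single candidate 6. So r4c2=6.
Step 11. [r6c5∈{4}] only 4 remains possible at r6c5, so r6c5=4.
Step 12. [r4c4∈{3}] nothing but 3 survives at r4c4 ⇒ r4c4=3.
Step 13. [r2c3∈{6}] r2c3's peers cover all but 6, so r2c3=6.
Step 14. [r6c4∈{6}] r6c4 is down to just 6 ⇒ r6c4=6.
Step 15. [r6c6∈{2}] only 2 remains possible at r6c6 ⇒ r6c6=2.
Step 16. [r1c5∈{5}] r1c5's peers cover all but 5. So r1c5=5.
Step 17. [r3c2∈{4}] only 4 remains possible at r3c2. So r3c2=4.
Step 18. [r3c6∈{5}] r3c6 has the single candidate 5. So r3c6=5.

Answer: 4 1 3 2 5 6 / 2 5 6 4 3 1 / 3 4 2 1 6 5 / 5 6 1 3 2 4 / 6 2 4 5 1 3 / 1 3 5 6 4 2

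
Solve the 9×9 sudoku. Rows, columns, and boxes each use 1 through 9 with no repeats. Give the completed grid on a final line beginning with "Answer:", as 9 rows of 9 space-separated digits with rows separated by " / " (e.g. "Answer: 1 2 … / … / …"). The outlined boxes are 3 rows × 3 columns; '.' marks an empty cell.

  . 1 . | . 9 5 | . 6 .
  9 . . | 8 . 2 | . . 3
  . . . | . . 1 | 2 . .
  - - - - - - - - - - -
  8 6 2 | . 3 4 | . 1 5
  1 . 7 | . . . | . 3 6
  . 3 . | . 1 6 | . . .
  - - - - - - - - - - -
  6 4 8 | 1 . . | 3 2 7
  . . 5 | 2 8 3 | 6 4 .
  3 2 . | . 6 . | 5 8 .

Step 1. [r5c7∈{4,8,9}] row 5 places 4 nowhere but r5c7. So r5c7=4.
Step 2. [r3c4∈{3,4,6,7}] in col 4, 6 fits only at r3c4. So r3c4=6.
Step 3. [r9c4∈{4,7,9}] in row 9, 4 fits only at r9c4, so r9c4=4.
Step 4. [r8c1∈{7}] only 7 remains possible at r8c1, so r8c1=7.
Step 5. [r3c2∈{5,7,8}] in col 2, 8 fits only at r3c2. So r3c2=8.
Step 6. [r2c2∈{5,7}] 7 has one home in col 2: r2c2, so r2c2=7.
Step 7. [r5c2∈{5,9}] col 2 places 5 nowhere but r5c2. So r5c2=5.
Step 8. [r6c3∈{4,9}] 9 has one home in box 4: r6c3. So r6c3=9.
Step 9. [r6c8∈{7}] only 7 remains possible at r6c8. So r6c8=7.
Step 10. [r6c1∈{4}] r6c1's peers cover all but 4. So r6c1=4.
Step 11. [r3c3∈{3,4}] across row 3, 3 lands solely at r3c3, so r3c3=3.
Step 12. [r3c8∈{5,9}] across col 8, 9 lands solely at r3c8. So r3c8=9.
Step 13. [r5c4∈{9}] r5c4 is down to just 9, so r5c4=9.
Step 14. [r6c7∈{8}] nothing but 8 survives at r6c7. So r6c7=8.
Step 15. [r3c9∈{4}] r3c9 is down to just 4, so r3c9=4.
Step 16. [r8c9∈{1,9}] 1 has one home in row 8: r8c9. So r8c9=1.
Step 17. [r9c6∈{7,9}] in row 9, 7 fits only at r9c6. So r9c6=7.
Step 18. [r4c4∈{7}] r4c4's peers cover all but 7, so r4c4=7.
Step 19. [r1c3∈{4}] nothing but 4 survives at r1c3, so r1c3=4.
Step 20. [r5c5∈{2}] r5c5's peers cover all but 2, so r5c5=2.
Step 21. [r6c9∈{2}] nothing but 2 survives at r6c9. So r6c9=2.
Step 22. [r2c5∈{4}] r2c5's peers cover all but 4 ⇒ r2c5=4.
Step 23. [r3c1∈{5}] only 5 remains possible at r3c1. So r3c1=5.
Step 24. [r8c2∈{9}] r8c2's peers cover all but 9. So r8c2=9.
Step 25. [r1c4∈{3}] only 3 remains possible at r1c4. So r1c4=3.
Step 26. [r7c6∈{9}] r7c6 is down to just 9 ⇒ r7c6=9.
Step 27. [r7c5∈{5}] r7c5's peers cover all but 5, so r7c5=5.
Step 28. [r3c5∈{7}] r3c5's peers cover all but 7, so r3c5=7.
Step 29. [r9c3∈{1}] r9c3 is down to just 1. So r9c3=1.
Step 30. [r5c6∈{8}] only 8 remains possible at r5c6 ⇒ r5c6=8.
Step 31. [r2c7∈{1}] r2c7's peers cover all but 1. So r2c7=1.
Step 32. [r6c4∈{5}] nothing but 5 survives at r6c4. So r6c4=5.
Step 33. [r1c7∈{7}] only 7 remains possible at r1c7. So r1c7=7.
Step 34. [r1c9∈{8}] r1c9 has the single candidate 8, so r1c9=8.
Step 35. [r2c8∈{5}] nothing but 5 survives at r2c8. So r2c8=5.
Step 36. [r1c1∈{2}] nothing but 2 survives at r1c1 ⇒ r1c1=2.
Step 37. [r2c3∈{6}] only 6 remains possible at r2c3 ⇒ r2c3=6.
Step 38. [r4c7∈{9}] only 9 remains possible at r4c7, so r4c7=9.
Step 39. [r9c9∈{9}] r9c9 is down to just 9, so r9c9=9.

Answer: 2 1 4 3 9 5 7 6 8 / 9 7 6 8 4 2 1 5 3 / 5 8 3 6 7 1 2 9 4 / 8 6 2 7 3 4 9 1 5 / 1 5 7 9 2 8 4 3 6 / 4 3 9 5 1 6 8 7 2 / 6 4 8 1 5 9 3 2 7 / 7 9 5 2 8 3 6 4 1 / 3 2 1 4 6 7 5 8 9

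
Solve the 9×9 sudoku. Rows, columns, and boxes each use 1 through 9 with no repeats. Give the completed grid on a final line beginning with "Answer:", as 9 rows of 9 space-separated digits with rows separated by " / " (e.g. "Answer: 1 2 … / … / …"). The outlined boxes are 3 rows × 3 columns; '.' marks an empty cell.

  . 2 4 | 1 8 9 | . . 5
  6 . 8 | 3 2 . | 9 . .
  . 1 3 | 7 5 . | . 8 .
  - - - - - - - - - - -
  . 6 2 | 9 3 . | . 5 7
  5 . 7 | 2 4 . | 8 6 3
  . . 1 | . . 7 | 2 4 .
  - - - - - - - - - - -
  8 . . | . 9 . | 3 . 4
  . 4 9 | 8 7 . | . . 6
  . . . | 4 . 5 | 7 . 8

Step 1. [r9c5∈{1,6}] r9c5 is the only open cell in col 5 admitting 1. So r9c5=1.
Step 2. [r7c8∈{1,2}] in row 7, 1 fits only at r7c8 ⇒ r7c8=1.
Step 3. [r9c2∈{3}] only 3 remains possible at r9c2, so r9c2=3.
Step 4. [r7c4∈{6}] r7c4 has the single candidate 6 ⇒ r7c4=6.
Step 5. [r8c8∈{2}] r8c8 is down to just 2, so r8c8=2.
Step 6. [r1c1∈{7}] r1c1 is down to just 7. So r1c1=7.
Step 7. [r3c7∈{4,6}] 4 has one home in col 7: r3c7 ⇒ r3c7=4.
Step 8. [r6c9∈{9}] r6c9 is down to just 9. So r6c9=9.
Step 9. [r7c2∈{5,7}] 7 has one home in row 7: r7c2, so r7c2=7.
Step 10. [r5c6∈{1}] r5c6's peers cover all but 1. So r5c6=1.
Step 11. [r3c6∈{6}] only 6 remains possible at r3c6 ⇒ r3c6=6.
Step 12. [r3c9∈{2}] only 2 remains possible at r3c9. So r3c9=2.
Step 13. [r7c6∈{2}] r7c6's peers cover all but 2. So r7c6=2.
Step 14. [r1c7∈{6}] r1c7 is down to just 6, so r1c7=6.
Step 15. [r9c3∈{6}] r9c3 has the single candidate 6 ⇒ r9c3=6.
Step 16. [r2c6∈{4}] r2c6 is down to just 4 ⇒ r2c6=4.
Step 17. [r4c1∈{4}] only 4 remains possible at r4c1, so r4c1=4.
Step 18. [r6c4∈{5}] r6c4's peers cover all but 5 ⇒ r6c4=5.
Step 19. [r9c8∈{9}] r9c8 is down to just 9, so r9c8=9.
Step 20. [r8c7∈{5}] nothing but 5 survives at r8c7 ⇒ r8c7=5.
Step 21. [r8c1∈{1}] only 1 remains possible at r8c1 ⇒ r8c1=1.
Step 22. [r2c9∈{1}] r2c9 is down to just 1 ⇒ r2c9=1.
Step 23. [r6c2∈{8}] r6c2 is down to just 8 ⇒ r6c2=8.
Step 24. [r2c8∈{7}] r2c8's peers cover all but 7. So r2c8=7.
Step 25. [r1c8∈{3}] r1c8 has the single candidate 3, so r1c8=3.
Step 26. [r8c6∈{3}] r8c6 has the single candidate 3. So r8c6=3.
Step 27. [r9c1∈{2}] r9c1 has the single candidate 2. So r9c1=2.
Step 28. [r6c5∈{6}] r6c5 has the single candidate 6. So r6c5=6.
Step 29. [r4c7∈{1}] r4c7 is down to just 1, so r4c7=1.
Step 30. [r4c6∈{8}] r4c6's peers cover all but 8, so r4c6=8.
Step 31. [r2c2∈{5}] only 5 remains possible at r2c2, so r2c2=5.
Step 32. [r6c1∈{3}] r6c1 is down to just 3. So r6c1=3.
Step 33. [r5c2∈{9}] nothing but 9 survives at r5c2. So r5c2=9.
Step 34. [r7c3∈{5}] r7c3 has the single candidate 5, so r7c3=5.
Step 35. [r3c1∈{9}] r3c1 is down to just 9. So r3c1=9.

Answer: 7 2 4 1 8 9 6 3 5 / 6 5 8 3 2 4 9 7 1 / 9 1 3 7 5 6 4 8 2 / 4 6 2 9 3 8 1 5 7 / 5 9 7 2 4 1 8 6 3 / 3 8 1 5 6 7 2 4 9 / 8 7 5 6 9 2 3 1 4 / 1 4 9 8 7 3 5 2 6 / 2 3 6 4 1 5 7 9 8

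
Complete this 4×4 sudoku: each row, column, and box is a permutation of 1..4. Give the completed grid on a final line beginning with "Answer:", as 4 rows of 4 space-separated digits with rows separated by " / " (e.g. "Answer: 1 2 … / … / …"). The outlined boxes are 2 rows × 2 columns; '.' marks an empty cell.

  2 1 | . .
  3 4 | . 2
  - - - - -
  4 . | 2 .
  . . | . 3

Step 1. [r4c3∈{1,4}] across row 4, 4 lands solely at r4c3 ⇒ r4c3=4.
Step 2. [r2c3∈{1}] only 1 remains possible at r2c3. So r2c3=1.
Step 3. [r3c2∈{3}] r3c2's peers cover all but 3. So r3c2=3.
Step 4. [r4c1∈{1}] r4c1 is down to just 1, so r4c1=1.
Step 5. [r1c3∈{3}] only 3 remains possible at r1c3, so r1c3=3.
Step 6. [r1c4∈{4}] nothing but 4 survives at r1c4, so r1c4=4.
Step 7. [r4c2∈{2}] nothing but 2 survives at r4c2. So r4c2=2.
Step 8. [r3c4∈{1}] only 1 remains possible at r3c4. So r3c4=1.

Answer: 2 1 3 4 / 3 4 1 2 / 4 3 2 1 / 1 2 4 3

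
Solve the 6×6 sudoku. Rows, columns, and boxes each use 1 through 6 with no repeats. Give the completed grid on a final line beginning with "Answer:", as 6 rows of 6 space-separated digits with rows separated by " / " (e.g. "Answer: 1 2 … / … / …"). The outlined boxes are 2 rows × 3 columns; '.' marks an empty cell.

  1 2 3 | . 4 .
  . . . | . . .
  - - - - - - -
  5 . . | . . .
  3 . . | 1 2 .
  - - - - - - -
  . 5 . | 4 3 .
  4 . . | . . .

Step 1. [r3c5∈{6}] r3c5 is down to just 6 ⇒ r3c5=6.
Step 2. [r2c3∈{4,5,6}] across col 3, 5 lands solely at r2c3. So r2c3=5.
Step 3. [r5c1∈{2,6}] 2 has one home in col 1: r5c1. So r5c1=2.
Step 4. [r2c2∈{4,6}] 4 has one home in row 2: r2c2, so r2c2=4.
Step 5. [r4c6∈{4,5}] row 4 places 5 nowhere but r4c6, so r4c6=5.
Step 6. [r1c6∈{6}] nothing but 6 survives at r1c6. So r1c6=6.
Step 7. [r5c3∈{1,6}] in row 5, 6 fits only at r5c3, so r5c3=6.
Step 8. [r6c3∈{1}] r6c3 is down to just 1. So r6c3=1.
Step 9. [r3c6∈{3,4}] in col 6, 4 fits only at r3c6 ⇒ r3c6=4.
Step 10. [r2c6∈{1,2,3}] across col 6, 3 lands solely at r2c6, so r2c6=3.
Step 11. [r6c4∈{2,5,6}] 6 has one home in row 6: r6c4 ⇒ r6c4=6.
Step 12. [r2c5∈{1}] r2c5 has the single candidate 1 ⇒ r2c5=1.
Step 13. [r6c6∈{2}] r6c6 has the single candidate 2, so r6c6=2.
Step 14. [r2c1∈{6}] r2c1 is down to just 6. So r2c1=6.
Step 15. [r3c4∈{3}] only 3 remains possible at r3c4 ⇒ r3c4=3.
Step 16. [r4c3∈{4}] only 4 remains possible at r4c3. So r4c3=4.
Step 17. [r2c4∈{2}] r2c4 has the single candidate 2 ⇒ r2c4=2.
Step 18. [r5c6∈{1}] only 1 remains possible at r5c6 ⇒ r5c6=1.
Step 19. [r4c2∈{6}] nothing but 6 survives at r4c2 ⇒ r4c2=6.
Step 20. [r1c4∈{5}] r1c4 is down to just 5 ⇒ r1c4=5.
Step 21. [r3c3∈{2}] r3c3 is down to just 2 ⇒ r3c3=2.
Step 22. [r6c5∈{5}] nothing but 5 survives at r6c5, so r6c5=5.
Step 23. [r3c2∈{1}] r3c2 has the single candidate 1. So r3c2=1.
Step 24. [r6c2∈{3}] r6c2 has the single candidate 3, so r6c2=3.

Answer: 1 2 3 5 4 6 / 6 4 5 2 1 3 / 5 1 2 3 6 4 / 3 6 4 1 2 5 / 2 5 6 4 3 1 / 4 3 1 6 5 2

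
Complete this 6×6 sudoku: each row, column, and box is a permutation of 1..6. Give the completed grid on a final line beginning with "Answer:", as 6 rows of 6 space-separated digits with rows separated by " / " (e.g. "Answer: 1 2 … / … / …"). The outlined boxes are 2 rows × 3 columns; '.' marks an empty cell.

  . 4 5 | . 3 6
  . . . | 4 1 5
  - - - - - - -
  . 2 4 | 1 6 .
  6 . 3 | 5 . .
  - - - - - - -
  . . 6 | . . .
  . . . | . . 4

Step 1. [r6c3∈{1,2}] 1 has one home in col 3: r6c3 ⇒ r6c3=1.
Step 2. [r5c1∈{2,3,4,5}] across row 5, 4 lands solely at r5c1 ⇒ r5c1=4.
Step 3. [r6c1∈{2,3,5}] in box 5, 2 fits only at r6c1. So r6c1=2.
Step 4. [r4c6∈{2}] r4c6's peers cover all but 2, so r4c6=2.
Step 5. [r5c5∈{2,5}] across col 5, 2 lands solely at r5c5. So r5c5=2.
Step 6. [r5c4∈{3}] r5c4 is down to just 3. So r5c4=3.
Step 7. [r6c2∈{3,5}] across row 6, 3 lands solely at r6c2 ⇒ r6c2=3.
Step 8. [r2c2∈{6}] r2c2 is down to just 6. So r2c2=6.
Step 9. [r6c4∈{6}] r6c4 has the single candidate 6 ⇒ r6c4=6.
Step 10. [r4c2∈{1}] nothing but 1 survives at r4c2. So r4c2=1.
Step 11. [r1c1∈{1}] r1c1's peers cover all but 1 ⇒ r1c1=1.
Step 12. [r1c4∈{2}] r1c4 has the single candidate 2. So r1c4=2.
Step 13. [r2c3∈{2}] nothing but 2 survives at r2c3 ⇒ r2c3=2.
Step 14. [r4c5∈{4}] nothing but 4 survives at r4c5 ⇒ r4c5=4.
Step 15. [r3c1∈{5}] r3c1 is down to just 5. So r3c1=5.
Step 16. [r5c6∈{1}] r5c6's peers cover all but 1 ⇒ r5c6=1.
Step 17. [r2c1∈{3}] only 3 remains possible at r2c1 ⇒ r2c1=3.
Step 18. [r6c5∈{5}] r6c5 is down to just 5 ⇒ r6c5=5.
Step 19. [r3c6∈{3}] only 3 remains possible at r3c6 ⇒ r3c6=3.
Step 20. [r5c2∈{5}] r5c2's peers cover all but 5 ⇒ r5c2=5.

Answer: 1 4 5 2 3 6 / 3 6 2 4 1 5 / 5 2 4 1 6 3 / 6 1 3 5 4 2 / 4 5 6 3 2 1 / 2 3 1 6 5 4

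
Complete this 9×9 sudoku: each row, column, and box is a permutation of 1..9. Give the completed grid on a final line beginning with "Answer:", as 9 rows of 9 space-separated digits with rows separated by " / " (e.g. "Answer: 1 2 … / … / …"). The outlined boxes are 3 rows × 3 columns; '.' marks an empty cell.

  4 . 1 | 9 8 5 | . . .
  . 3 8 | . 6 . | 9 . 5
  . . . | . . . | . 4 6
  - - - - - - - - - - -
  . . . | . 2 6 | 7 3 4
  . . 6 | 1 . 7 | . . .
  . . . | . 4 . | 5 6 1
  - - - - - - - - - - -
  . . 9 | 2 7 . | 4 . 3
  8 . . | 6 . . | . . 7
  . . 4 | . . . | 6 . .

Step 1. [r1c9∈{2}] r1c9 has the single candidate 2 ⇒ r1c9=2.
Step 2. [r4c3∈{5}] r4c3's peers cover all but 5. So r4c3=5.
Step 3. [r9c4∈{3,5,8}] 5 has one home in col 4: r9c4. So r9c4=5.
Step 4. [r8c6∈{1,3,4,9}] r8c6 is the only open cell in row 8 admitting 4 ⇒ r8c6=4.
Step 5. [r4c4∈{8}] nothing but 8 survives at r4c4 ⇒ r4c4=8.
Step 6. [r6c4∈{3}] nothing but 3 survives at r6c4 ⇒ r6c4=3.
Step 7. [r3c4∈{7}] r3c4's peers cover all but 7, so r3c4=7.
Step 8. [r3c3∈{2}] r3c3 has the single candidate 2. So r3c3=2.
Step 9. [r2c1∈{7}] r2c1 has the single candidate 7. So r2c1=7.
Step 10. [r2c8∈{1}] r2c8's peers cover all but 1 ⇒ r2c8=1.
Step 11. [r6c6∈{9}] nothing but 9 survives at r6c6. So r6c6=9.
Step 12. [r6c1∈{2}] r6c1 has the single candidate 2, so r6c1=2.
Step 13. [r7c1∈{1,5,6}] r7c1 is the only open cell in col 1 admitting 6 ⇒ r7c1=6.
Step 14. [r9c2∈{1,2,7}] across row 9, 7 lands solely at r9c2 ⇒ r9c2=7.
Step 15. [r9c8∈{2,8,9}] 2 has one home in row 9: r9c8. So r9c8=2.
Step 16. [r8c3∈{3}] nothing but 3 survives at r8c3 ⇒ r8c3=3.
Step 17. [r9c1∈{1}] r9c1 has the single candidate 1 ⇒ r9c1=1.
Step 18. [r4c1∈{9}] nothing but 9 survives at r4c1. So r4c1=9.
Step 19. [r7c2∈{5}] nothing but 5 survives at r7c2, so r7c2=5.
Step 20. [r7c8∈{8}] r7c8's peers cover all but 8. So r7c8=8.
Step 21. [r9c9∈{9}] r9c9 has the single candidate 9. So r9c9=9.
Step 22. [r3c7∈{3,8}] in row 3, 8 fits only at r3c7 ⇒ r3c7=8.
Step 23. [r9c5∈{3}] r9c5's peers cover all but 3, so r9c5=3.
Step 24. [r3c5∈{1}] r3c5 is down to just 1 ⇒ r3c5=1.
Step 25. [r5c9∈{8}] nothing but 8 survives at r5c9 ⇒ r5c9=8.
Step 26. [r5c5∈{5}] r5c5 is down to just 5. So r5c5=5.
Step 27. [r1c7∈{3}] r1c7 is down to just 3 ⇒ r1c7=3.
Step 28. [r1c8∈{7}] nothing but 7 survives at r1c8, so r1c8=7.
Step 29. [r8c7∈{1}] nothing but 1 survives at r8c7 ⇒ r8c7=1.
Step 30. [r5c8∈{9}] only 9 remains possible at r5c8, so r5c8=9.
Step 31. [r5c1∈{3}] r5c1 is down to just 3, so r5c1=3.
Step 32. [r3c1∈{5}] r3c1 is down to just 5, so r3c1=5.
Step 33. [r2c4∈{4}] only 4 remains possible at r2c4 ⇒ r2c4=4.
Step 34. [r3c6∈{3}] r3c6 has the single candidate 3, so r3c6=3.
Step 35. [r8c5∈{9}] r8c5's peers cover all but 9, so r8c5=9.
Step 36. [r2c6∈{2}] r2c6's peers cover all but 2. So r2c6=2.
Step 37. [r1c2∈{6}] r1c2 is down to just 6 ⇒ r1c2=6.
Step 38. [r6c2∈{8}] only 8 remains possible at r6c2. So r6c2=8.
Step 39. [r9c6∈{8}] r9c6 has the single candidate 8. So r9c6=8.
Step 40. [r6c3∈{7}] only 7 remains possible at r6c3. So r6c3=7.
Step 41. [r4c2∈{1}] r4c2 has the single candidate 1 ⇒ r4c2=1.
Step 42. [r8c8∈{5}] r8c8's peers cover all but 5 ⇒ r8c8=5.
Step 43. [r8c2∈{2}] r8c2 is down to just 2 ⇒ r8c2=2.
Step 44. [r5c2∈{4}] only 4 remains possible at r5c2, so r5c2=4.
Step 45. [r3c2∈{9}] only 9 remains possible at r3c2. So r3c2=9.
Step 46. [r5c7∈{2}] r5c7 has the single candidate 2, so r5c7=2.
Step 47. [r7c6∈{1}] r7c6 has the single candidate 1 ⇒ r7c6=1.

Answer: 4 6 1 9 8 5 3 7 2 / 7 3 8 4 6 2 9 1 5 / 5 9 2 7 1 3 8 4 6 / 9 1 5 8 2 6 7 3 4 / 3 4 6 1 5 7 2 9 8 / 2 8 7 3 4 9 5 6 1 / 6 5 9 2 7 1 4 8 3 / 8 2 3 6 9 4 1 5 7 / 1 7 4 5 3 8 6 2 9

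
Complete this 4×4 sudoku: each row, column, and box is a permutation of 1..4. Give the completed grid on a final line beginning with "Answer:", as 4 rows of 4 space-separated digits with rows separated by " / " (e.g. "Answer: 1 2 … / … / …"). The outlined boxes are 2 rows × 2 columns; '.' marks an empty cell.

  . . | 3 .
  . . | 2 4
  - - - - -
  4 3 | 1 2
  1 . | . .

Step 1. [r1c2∈{1,2,4}] row 1 places 4 nowhere but r1c2, so r1c2=4.
Step 2. [r4c4∈{3}] r4c4's peers cover all but 3, so r4c4=3.
Step 3. [r1c1∈{2}] nothing but 2 survives at r1c1. So r1c1=2.
Step 4. [r1c4∈{1}] r1c4 is down to just 1 ⇒ r1c4=1.
Step 5. [r2c2∈{1}] r2c2 is down to just 1 ⇒ r2c2=1.
Step 6. [r2c1∈{3}] only 3 remains possible at r2c1, so r2c1=3.
Step 7. [r4c3∈{4}] r4c3's peers cover all but 4. So r4c3=4.
Step 8. [r4c2∈{2}] only 2 remains possible at r4c2, so r4c2=2.

Answer: 2 4 3 1 / 3 1 2 4 / 4 3 1 2 / 1 2 4 3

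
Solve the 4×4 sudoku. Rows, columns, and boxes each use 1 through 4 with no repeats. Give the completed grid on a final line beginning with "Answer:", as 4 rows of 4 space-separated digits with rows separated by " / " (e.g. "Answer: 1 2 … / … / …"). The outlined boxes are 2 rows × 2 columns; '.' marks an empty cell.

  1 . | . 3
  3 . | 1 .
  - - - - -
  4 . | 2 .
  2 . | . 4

Step 1. [r1c2∈{2,4}] 2 has one home in row 1: r1c2 ⇒ r1c2=2.
Step 2. [r4c2∈{1,3}] r4c2 is the only open cell in row 4 admitting 1. So r4c2=1.
Step 3. [r3c4∈{1}] nothing but 1 survives at r3c4. So r3c4=1.
Step 4. [r2c4∈{2}] nothing but 2 survives at r2c4 ⇒ r2c4=2.
Step 5. [r2c2∈{4}] nothing but 4 survives at r2c2. So r2c2=4.
Step 6. [r1c3∈{4}] r1c3 has the single candidate 4, so r1c3=4.
Step 7. [r3c2∈{3}] nothing but 3 survives at r3c2 ⇒ r3c2=3.
Step 8. [r4c3∈{3}] r4c3's peers cover all but 3, so r4c3=3.

Answer: 1 2 4 3 / 3 4 1 2 / 4 3 2 1 / 2 1 3 4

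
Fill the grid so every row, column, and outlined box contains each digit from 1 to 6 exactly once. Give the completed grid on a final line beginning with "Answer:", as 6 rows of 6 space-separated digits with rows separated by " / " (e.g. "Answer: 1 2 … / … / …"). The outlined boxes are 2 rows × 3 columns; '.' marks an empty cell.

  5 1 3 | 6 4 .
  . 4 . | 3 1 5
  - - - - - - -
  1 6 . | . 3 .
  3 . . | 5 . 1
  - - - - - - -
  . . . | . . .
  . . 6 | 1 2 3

Step 1. [r5c4∈{4}] r5c4 has the single candidate 4, so r5c4=4.
Step 2. [r2c3∈{2}] nothing but 2 survives at r2c3 ⇒ r2c3=2.
Step 3. [r5c5∈{5,6}] r5c5 is the only open cell in col 5 admitting 5, so r5c5=5.
Step 4. [r3c6∈{2,4}] r3c6 is the only open cell in col 6 admitting 4. So r3c6=4.
Step 5. [r4c2∈{2}] r4c2's peers cover all but 2, so r4c2=2.
Step 6. [r5c6∈{6}] r5c6 has the single candidate 6. So r5c6=6.
Step 7. [r5c1∈{2}] r5c1's peers cover all but 2 ⇒ r5c1=2.
Step 8. [r5c2∈{3}] r5c2's peers cover all but 3, so r5c2=3.
Step 9. [r3c3∈{5}] nothing but 5 survives at r3c3 ⇒ r3c3=5.
Step 10. [r4c5∈{6}] r4c5 is down to just 6. So r4c5=6.
Step 11. [r2c1∈{6}] r2c1 is down to just 6. So r2c1=6.
Step 12. [r4c3∈{4}] r4c3 has the single candidate 4 ⇒ r4c3=4.
Step 13. [r6c2∈{5}] only 5 remains possible at r6c2, so r6c2=5.
Step 14. [r6c1∈{4}] r6c1 has the single candidate 4 ⇒ r6c1=4.
Step 15. [r3c4∈{2}] r3c4's peers cover all but 2 ⇒ r3c4=2.
Step 16. [r5c3∈{1}] nothing but 1 survives at r5c3, so r5c3=1.
Step 17. [r1c6∈{2}] r1c6's peers cover all but 2 ⇒ r1c6=2.

Answer: 5 1 3 6 4 2 / 6 4 2 3 1 5 / 1 6 5 2 3 4 / 3 2 4 5 6 1 / 2 3 1 4 5 6 / 4 5 6 1 2 3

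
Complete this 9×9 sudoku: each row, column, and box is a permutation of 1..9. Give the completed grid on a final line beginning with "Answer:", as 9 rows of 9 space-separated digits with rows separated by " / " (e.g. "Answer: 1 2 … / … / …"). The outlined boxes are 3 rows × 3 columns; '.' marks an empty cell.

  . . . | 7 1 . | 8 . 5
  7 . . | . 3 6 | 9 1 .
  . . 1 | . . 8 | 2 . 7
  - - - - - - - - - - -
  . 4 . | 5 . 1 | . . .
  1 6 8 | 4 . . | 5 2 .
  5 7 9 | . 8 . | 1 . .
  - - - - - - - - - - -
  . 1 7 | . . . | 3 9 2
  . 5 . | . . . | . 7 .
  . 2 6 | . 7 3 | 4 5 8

Step 1. [r3c4∈{9}] nothing but 9 survives at r3c4. So r3c4=9.
Step 2. [r3c2∈{3}] r3c2 has the single candidate 3. So r3c2=3.
Step 3. [r5c9∈{3,9}] 3 has one home in row 5: r5c9 ⇒ r5c9=3.
Step 4. [r2c4∈{2}] r2c4 is down to just 2. So r2c4=2.
Step 5. [r1c6∈{4}] r1c6 has the single candidate 4, so r1c6=4.
Step 6. [r8c7∈{6}] r8c7 is down to just 6 ⇒ r8c7=6.
Step 7. [r5c5∈{9}] only 9 remains possible at r5c5. So r5c5=9.
Step 8. [r2c9∈{4}] r2c9 is down to just 4. So r2c9=4.
Step 9. [r3c8∈{6}] r3c8's peers cover all but 6. So r3c8=6.
Step 10. [r8c3∈{3,4}] col 3 places 4 nowhere but r8c3 ⇒ r8c3=4.
Step 11. [r8c1∈{3,8,9}] 3 has one home in row 8: r8c1 ⇒ r8c1=3.
Step 12. [r4c1∈{2}] r4c1 is down to just 2. So r4c1=2.
Step 13. [r4c5∈{6}] nothing but 6 survives at r4c5 ⇒ r4c5=6.
Step 14. [r8c4∈{1,8}] in row 8, 8 fits only at r8c4, so r8c4=8.
Step 15. [r8c5∈{2}] r8c5's peers cover all but 2. So r8c5=2.
Step 16. [r9c1∈{9}] nothing but 9 survives at r9c1, so r9c1=9.
Step 17. [r7c6∈{5}] r7c6 is down to just 5 ⇒ r7c6=5.
Step 18. [r1c3∈{2}] r1c3's peers cover all but 2 ⇒ r1c3=2.
Step 19. [r1c8∈{3}] only 3 remains possible at r1c8 ⇒ r1c8=3.
Step 20. [r3c5∈{5}] r3c5 is down to just 5. So r3c5=5.
Step 21. [r1c1∈{6}] r1c1 has the single candidate 6, so r1c1=6.
Step 22. [r8c9∈{1}] nothing but 1 survives at r8c9. So r8c9=1.
Step 23. [r9c4∈{1}] r9c4 is down to just 1, so r9c4=1.
Step 24. [r7c1∈{8}] r7c1 is down to just 8. So r7c1=8.
Step 25. [r6c8∈{4}] r6c8 has the single candidate 4. So r6c8=4.
Step 26. [r2c2∈{8}] r2c2 is down to just 8 ⇒ r2c2=8.
Step 27. [r4c7∈{7}] r4c7's peers cover all but 7, so r4c7=7.
Step 28. [r3c1∈{4}] only 4 remains possible at r3c1. So r3c1=4.
Step 29. [r4c3∈{3}] only 3 remains possible at r4c3, so r4c3=3.
Step 30. [r6c4∈{3}] r6c4 is down to just 3, so r6c4=3.
Step 31. [r5c6∈{7}] r5c6 has the single candidate 7, so r5c6=7.
Step 32. [r8c6∈{9}] r8c6 has the single candidate 9. So r8c6=9.
Step 33. [r1c2∈{9}] r1c2 has the single candidate 9. So r1c2=9.
Step 34. [r2c3∈{5}] only 5 remains possible at r2c3, so r2c3=5.
Step 35. [r6c6∈{2}] r6c6's peers cover all but 2 ⇒ r6c6=2.
Step 36. [r6c9∈{6}] r6c9 has the single candidate 6 ⇒ r6c9=6.
Step 37. [r4c8∈{8}] nothing but 8 survives at r4c8. So r4c8=8.
Step 38. [r7c5∈{4}] nothing but 4 survives at r7c5. So r7c5=4.
Step 39. [r4c9∈{9}] nothing but 9 survives at r4c9 ⇒ r4c9=9.
Step 40. [r7c4∈{6}] only 6 remains possible at r7c4, so r7c4=6.

Answer: 6 9 2 7 1 4 8 3 5 / 7 8 5 2 3 6 9 1 4 / 4 3 1 9 5 8 2 6 7 / 2 4 3 5 6 1 7 8 9 / 1 6 8 4 9 7 5 2 3 / 5 7 9 3 8 2 1 4 6 / 8 1 7 6 4 5 3 9 2 / 3 5 4 8 2 9 6 7 1 / 9 2 6 1 7 3 4 5 8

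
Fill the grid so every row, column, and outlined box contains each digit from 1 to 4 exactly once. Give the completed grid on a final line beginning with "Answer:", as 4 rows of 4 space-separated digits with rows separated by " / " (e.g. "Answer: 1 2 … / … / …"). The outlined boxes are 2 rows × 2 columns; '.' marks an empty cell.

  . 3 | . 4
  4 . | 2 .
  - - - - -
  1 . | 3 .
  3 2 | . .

Step 1. [r1c3∈{1}] only 1 remains possible at r1c3, so r1c3=1.
Step 2. [r2c4∈{3}] only 3 remains possible at r2c4 ⇒ r2c4=3.
Step 3. [r2c2∈{1}] r2c2 is down to just 1 ⇒ r2c2=1.
Step 4. [r1c1∈{2}] nothing but 2 survives at r1c1 ⇒ r1c1=2.
Step 5. [r4c4∈{1}] r4c4 has the single candidate 1 ⇒ r4c4=1.
Step 6. [r3c2∈{4}] r3c2 is down to just 4, so r3c2=4.
Step 7. [r3c4∈{2}] r3c4's peers cover all but 2 ⇒ r3c4=2.
Step 8. [r4c3∈{4}] r4c3 has the single candidate 4. So r4c3=4.

Answer: 2 3 1 4 / 4 1 2 3 / 1 4 3 2 / 3 2 4 1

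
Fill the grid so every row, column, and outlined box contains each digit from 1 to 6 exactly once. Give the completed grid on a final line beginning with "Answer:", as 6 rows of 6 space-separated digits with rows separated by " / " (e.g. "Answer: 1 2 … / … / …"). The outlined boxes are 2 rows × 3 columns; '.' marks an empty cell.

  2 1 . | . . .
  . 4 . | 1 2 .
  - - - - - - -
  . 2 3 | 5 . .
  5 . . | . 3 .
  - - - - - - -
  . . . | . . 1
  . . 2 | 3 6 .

Step 1. [r4c2∈{6}] r4c2 is down to just 6 ⇒ r4c2=6.
Step 2. [r1c4∈{4,6}] r1c4 is the only open cell in col 4 admitting 6, so r1c4=6.
Step 3. [r1c3∈{5}] only 5 remains possible at r1c3, so r1c3=5.
Step 4. [r5c5∈{4,5}] in col 5, 5 fits only at r5c5 ⇒ r5c5=5.
Step 5. [r6c6∈{4}] only 4 remains possible at r6c6 ⇒ r6c6=4.
Step 6. [r2c1∈{3,6}] box 1 places 3 nowhere but r2c1. So r2c1=3.
Step 7. [r4c4∈{2,4}] r4c4 is the only open cell in col 4 admitting 4. So r4c4=4.
Step 8. [r5c1∈{4,6}] across col 1, 6 lands solely at r5c1 ⇒ r5c1=6.
Step 9. [r4c3∈{1}] only 1 remains possible at r4c3. So r4c3=1.
Step 10. [r4c6∈{2}] r4c6 has the single candidate 2, so r4c6=2.
Step 11. [r1c5∈{4}] only 4 remains possible at r1c5. So r1c5=4.
Step 12. [r3c5∈{1}] r3c5 is down to just 1. So r3c5=1.
Step 13. [r6c1∈{1}] nothing but 1 survives at r6c1. So r6c1=1.
Step 14. [r3c6∈{6}] only 6 remains possible at r3c6, so r3c6=6.
Step 15. [r2c3∈{6}] r2c3 is down to just 6. So r2c3=6.
Step 16. [r1c6∈{3}] r1c6's peers cover all but 3 ⇒ r1c6=3.
Step 17. [r6c2∈{5}] r6c2 has the single candidate 5. So r6c2=5.
Step 18. [r3c1∈{4}] r3c1 is down to just 4, so r3c1=4.
Step 19. [r5c2∈{3}] nothing but 3 survives at r5c2. So r5c2=3.
Step 20. [r5c4∈{2}] nothing but 2 survives at r5c4, so r5c4=2.
Step 21. [r2c6∈{5}] nothing but 5 survives at r2c6. So r2c6=5.
Step 22. [r5c3∈{4}] r5c3 has the single candidate 4 ⇒ r5c3=4.

Answer: 2 1 5 6 4 3 / 3 4 6 1 2 5 / 4 2 3 5 1 6 / 5 6 1 4 3 2 / 6 3 4 2 5 1 / 1 5 2 3 6 4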